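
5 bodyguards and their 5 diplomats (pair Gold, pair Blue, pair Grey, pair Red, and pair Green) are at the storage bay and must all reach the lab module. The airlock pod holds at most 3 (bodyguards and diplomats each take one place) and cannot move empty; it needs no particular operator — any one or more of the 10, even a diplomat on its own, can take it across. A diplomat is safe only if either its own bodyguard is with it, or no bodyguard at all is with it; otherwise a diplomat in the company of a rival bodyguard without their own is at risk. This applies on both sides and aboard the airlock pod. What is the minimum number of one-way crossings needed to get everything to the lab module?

11

Counting alone: each trip to the lab module takes at most 3 across and each return brings at least 1 back, so after t trips out (and t−1 returns) at most 3t − (t−1) of the 10 are across; that first reaches 10 at t = 5, so at least 9 crossings are needed.
The safety rule pushes this higher. Following every safe sequence of crossings, the most of the 10 that can be at the lab module as the airlock pod arrives there on crossing 9 is 9 — never all 10.
So no plan with fewer than 11 crossings exists, and this one achieves 11:
1. bodyguard Gold and diplomat Gold cross → the lab module.
2. bodyguard Gold crosses ← the storage bay.
3. diplomat Blue, diplomat Grey, and diplomat Red cross → the lab module.
4. diplomat Gold crosses ← the storage bay.
5. bodyguard Blue, bodyguard Grey, and bodyguard Red cross → the lab module.
6. bodyguard Blue and diplomat Blue cross ← the storage bay.
7. bodyguard Blue, bodyguard Gold, and bodyguard Green cross → the lab module.
8. diplomat Grey crosses ← the storage bay.
9. diplomat Blue and diplomat Gold cross → the lab module.
10. diplomat Gold crosses ← the storage bay.
11. diplomat Gold, diplomat Green, and diplomat Grey cross → the lab module.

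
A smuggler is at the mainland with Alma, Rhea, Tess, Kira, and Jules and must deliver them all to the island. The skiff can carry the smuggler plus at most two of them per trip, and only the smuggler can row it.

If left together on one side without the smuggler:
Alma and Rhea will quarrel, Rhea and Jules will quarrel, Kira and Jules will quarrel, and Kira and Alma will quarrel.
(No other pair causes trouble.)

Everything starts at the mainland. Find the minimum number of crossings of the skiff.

Counting alone: the smuggler can take at most 2 across per trip to the island, so moving all 5 needs at least 3 loaded trips out, with a return between consecutive ones — at least 5 crossings.
The plan below uses exactly 5 crossings, so it is optimal:
1. Smuggler goes to the island with Alma and Jules.
2. Smuggler goes back to the mainland alone.
3. Smuggler goes to the island with Tess.
4. Smuggler goes back to the mainland alone.
5. Smuggler goes to the island with Kira and Rhea.

5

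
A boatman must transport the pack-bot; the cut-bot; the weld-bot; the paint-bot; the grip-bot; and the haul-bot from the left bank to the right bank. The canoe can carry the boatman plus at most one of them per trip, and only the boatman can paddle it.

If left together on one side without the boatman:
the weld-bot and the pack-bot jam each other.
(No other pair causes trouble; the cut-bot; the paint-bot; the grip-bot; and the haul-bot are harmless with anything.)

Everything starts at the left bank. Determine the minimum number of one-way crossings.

Counting alone: the boatman can take at most 1 across per trip to the right bank, so moving all 6 needs at least 6 loaded trips out, with a return between consecutive ones — at least 11 crossings.
The plan below uses exactly 11 crossings, so it is optimal:
1. Boatman goes to the right bank with the pack-bot.
2. Boatman goes back to the left bank alone.
3. Boatman goes to the right bank with the cut-bot.
4. Boatman goes back to the left bank alone.
5. Boatman goes to the right bank with the paint-bot.
6. Boatman goes back to the left bank alone.
7. Boatman goes to the right bank with the grip-bot.
8. Boatman goes back to the left bank alone.
9. Boatman goes to the right bank with the haul-bot.
10. Boatman goes back to the left bank alone.
11. Boatman goes to the right bank with the weld-bot.

11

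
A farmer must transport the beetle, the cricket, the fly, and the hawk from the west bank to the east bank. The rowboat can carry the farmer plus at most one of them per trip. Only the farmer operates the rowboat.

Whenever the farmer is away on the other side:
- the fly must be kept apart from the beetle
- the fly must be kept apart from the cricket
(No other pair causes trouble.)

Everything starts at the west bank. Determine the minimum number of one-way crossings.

Counting alone: the farmer can take at most 1 across per trip to the east bank, so moving all 4 needs at least 4 loaded trips out, with a return between consecutive ones — at least 7 crossings.
The safety rule pushes this higher. Following every safe sequence of crossings, the most of the 4 that can be at the east bank as the rowboat arrives there on crossing 7 is 3 — never all 4.
So no plan with fewer than 9 crossings exists, and this one achieves 9:
1. Farmer goes to the east bank with the fly.  [the west bank: the beetle, the cricket, the hawk | the east bank: the fly]
2. Farmer goes back to the west bank alone.  [the west bank: the beetle, the cricket, the hawk | the east bank: the fly]
3. Farmer goes to the east bank with the beetle.  [the west bank: the cricket, the hawk | the east bank: the beetle, the fly]
4. Farmer goes back to the west bank with the fly.  [the west bank: the cricket, the fly, the hawk | the east bank: the beetle]
5. Farmer goes to the east bank with the cricket.  [the west bank: the fly, the hawk | the east bank: the beetle, the cricket]
6. Farmer goes back to the west bank alone.  [the west bank: the fly, the hawk | the east bank: the beetle, the cricket]
7. Farmer goes to the east bank with the hawk.  [the west bank: the fly | the east bank: the beetle, the cricket, the hawk]
8. Farmer goes back to the west bank alone.  [the west bank: the fly | the east bank: the beetle, the cricket, the hawk]
9. Farmer goes to the east bank with the fly.  [the west bank: — | the east bank: the beetle, the cricket, the fly, the hawk]

9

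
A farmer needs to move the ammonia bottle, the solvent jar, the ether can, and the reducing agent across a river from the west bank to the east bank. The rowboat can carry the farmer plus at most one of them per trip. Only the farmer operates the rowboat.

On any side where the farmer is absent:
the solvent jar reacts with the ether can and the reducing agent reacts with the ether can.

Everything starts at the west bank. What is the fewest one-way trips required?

9

Counting alone: the farmer can take at most 1 across per trip to the east bank, so moving all 4 needs at least 4 loaded trips out, with a return between consecutive ones — at least 7 crossings.
The safety rule pushes this higher. Following every safe sequence of crossings, the most of the 4 that can be at the east bank as the rowboat arrives there on crossing 7 is 3 — never all 4.
So no plan with fewer than 9 crossings exists, and this one achieves 9:
1. Farmer goes to the east bank with the ether can.
2. Farmer goes back to the west bank alone.
3. Farmer goes to the east bank with the ammonia bottle.
4. Farmer goes back to the west bank alone.
5. Farmer goes to the east bank with the solvent jar.
6. Farmer goes back to the west bank with the ether can.
7. Farmer goes to the east bank with the reducing agent.
8. Farmer goes back to the west bank alone.
9. Farmer goes to the east bank with the ether can.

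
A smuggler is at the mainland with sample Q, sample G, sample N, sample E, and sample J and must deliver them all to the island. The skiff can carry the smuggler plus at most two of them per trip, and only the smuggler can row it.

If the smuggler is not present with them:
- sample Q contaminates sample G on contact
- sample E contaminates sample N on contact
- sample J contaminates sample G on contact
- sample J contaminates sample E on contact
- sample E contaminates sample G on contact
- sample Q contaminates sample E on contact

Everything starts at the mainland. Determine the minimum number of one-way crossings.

7

Counting alone: the smuggler can take at most 2 across per trip to the island, so moving all 5 needs at least 3 loaded trips out, with a return between consecutive ones — at least 5 crossings.
The safety rule pushes this higher. Following every safe sequence of crossings, the most of the 5 that can be at the island as the skiff arrives there on crossing 5 is 4 — never all 5.
So no plan with fewer than 7 crossings exists, and this one achieves 7:
1. Smuggler goes to the island with sample E and sample G.  [the mainland: sample J, sample N, sample Q | the island: sample E, sample G]
2. Smuggler goes back to the mainland with sample G.  [the mainland: sample G, sample J, sample N, sample Q | the island: sample E]
3. Smuggler goes to the island with sample J and sample Q.  [the mainland: sample G, sample N | the island: sample E, sample J, sample Q]
4. Smuggler goes back to the mainland with sample E.  [the mainland: sample E, sample G, sample N | the island: sample J, sample Q]
5. Smuggler goes to the island with sample G and sample N.  [the mainland: sample E | the island: sample G, sample J, sample N, sample Q]
6. Smuggler goes back to the mainland with sample G.  [the mainland: sample E, sample G | the island: sample J, sample N, sample Q]
7. Smuggler goes to the island with sample E and sample G.  [the mainland: — | the island: sample E, sample G, sample J, sample N, sample Q]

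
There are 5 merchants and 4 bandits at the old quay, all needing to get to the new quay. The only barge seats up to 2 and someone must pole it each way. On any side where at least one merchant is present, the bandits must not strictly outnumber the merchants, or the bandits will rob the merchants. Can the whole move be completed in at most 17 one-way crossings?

Yes — this plan uses 15 crossings (≤ 17):
1. 2 bandits → the new quay.  (the old quay: 5M 2B; the new quay: 0M 2B)
2. 1 bandit ← the old quay.  (the old quay: 5M 3B; the new quay: 0M 1B)
3. 2 bandits → the new quay.  (the old quay: 5M 1B; the new quay: 0M 3B)
4. 1 bandit ← the old quay.  (the old quay: 5M 2B; the new quay: 0M 2B)
5. 2 merchants → the new quay.  (the old quay: 3M 2B; the new quay: 2M 2B)
6. 1 bandit ← the old quay.  (the old quay: 3M 3B; the new quay: 2M 1B)
7. 1 merchant and 1 bandit → the new quay.  (the old quay: 2M 2B; the new quay: 3M 2B)
8. 1 merchant ← the old quay.  (the old quay: 3M 2B; the new quay: 2M 2B)
9. 1 merchant and 1 bandit → the new quay.  (the old quay: 2M 1B; the new quay: 3M 3B)
10. 1 bandit ← the old quay.  (the old quay: 2M 2B; the new quay: 3M 2B)
11. 1 merchant and 1 bandit → the new quay.  (the old quay: 1M 1B; the new quay: 4M 3B)
12. 1 merchant ← the old quay.  (the old quay: 2M 1B; the new quay: 3M 3B)
13. 1 merchant and 1 bandit → the new quay.  (the old quay: 1M 0B; the new quay: 4M 4B)
14. 1 bandit ← the old quay.  (the old quay: 1M 1B; the new quay: 4M 3B)
15. 1 merchant and 1 bandit → the new quay.  (the old quay: 0M 0B; the new quay: 5M 4B)

Yes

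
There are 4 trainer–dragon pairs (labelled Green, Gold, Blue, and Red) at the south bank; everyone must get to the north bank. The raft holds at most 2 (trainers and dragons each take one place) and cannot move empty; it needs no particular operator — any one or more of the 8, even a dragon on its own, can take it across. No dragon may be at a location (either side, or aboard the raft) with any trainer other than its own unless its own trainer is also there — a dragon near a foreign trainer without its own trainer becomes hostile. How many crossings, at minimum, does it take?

Following every safe sequence of crossings from the start, the most of the 8 that can be at the north bank as the raft arrives there on crossings 1, 3, 5 is 2, 3, 4 respectively; the best ever achieved is 4 of 8.
From crossing 7 on, no configuration arises that was not already reachable earlier: only 44 distinct safe configurations (who is on which side, and where the raft is) can ever be reached, none of them has everyone across, and every continuation just revisits them. So no valid plan exists.

impossible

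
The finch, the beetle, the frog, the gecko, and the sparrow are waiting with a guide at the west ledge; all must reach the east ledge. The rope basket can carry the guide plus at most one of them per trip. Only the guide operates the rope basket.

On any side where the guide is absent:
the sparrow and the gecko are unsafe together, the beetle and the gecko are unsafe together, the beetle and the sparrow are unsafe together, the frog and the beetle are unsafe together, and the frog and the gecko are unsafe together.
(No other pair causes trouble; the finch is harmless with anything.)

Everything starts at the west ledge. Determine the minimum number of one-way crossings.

Whatever the first load, the items left behind include a forbidden pair without the guide. No opening move is safe, so no plan exists.

impossible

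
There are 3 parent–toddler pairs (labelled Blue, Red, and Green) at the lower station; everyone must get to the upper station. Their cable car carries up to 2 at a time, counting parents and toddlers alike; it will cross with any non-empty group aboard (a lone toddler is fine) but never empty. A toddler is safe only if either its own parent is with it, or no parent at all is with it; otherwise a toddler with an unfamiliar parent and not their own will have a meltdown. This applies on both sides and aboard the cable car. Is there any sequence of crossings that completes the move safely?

Yes

1. parent Blue and toddler Blue cross → the upper station.
2. parent Blue crosses ← the lower station.
3. toddler Green and toddler Red cross → the upper station.
4. toddler Blue crosses ← the lower station.
5. parent Green and parent Red cross → the upper station.
6. parent Red and toddler Red cross ← the lower station.
7. parent Blue and parent Red cross → the upper station.
8. toddler Green crosses ← the lower station.
9. toddler Blue and toddler Red cross → the upper station.
10. parent Green crosses ← the lower station.
11. parent Green and toddler Green cross → the upper station.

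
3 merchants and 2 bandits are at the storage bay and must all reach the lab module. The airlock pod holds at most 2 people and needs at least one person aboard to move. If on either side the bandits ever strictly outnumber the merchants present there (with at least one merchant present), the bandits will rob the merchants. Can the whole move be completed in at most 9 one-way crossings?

Yes

Yes — this plan uses 7 crossings (≤ 9):
1. 2 bandits → the lab module.  (the storage bay: 3M 0B; the lab module: 0M 2B)
2. 1 bandit ← the storage bay.  (the storage bay: 3M 1B; the lab module: 0M 1B)
3. 2 merchants → the lab module.  (the storage bay: 1M 1B; the lab module: 2M 1B)
4. 1 merchant ← the storage bay.  (the storage bay: 2M 1B; the lab module: 1M 1B)
5. 1 merchant and 1 bandit → the lab module.  (the storage bay: 1M 0B; the lab module: 2M 2B)
6. 1 bandit ← the storage bay.  (the storage bay: 1M 1B; the lab module: 2M 1B)
7. 1 merchant and 1 bandit → the lab module.  (the storage bay: 0M 0B; the lab module: 3M 2B)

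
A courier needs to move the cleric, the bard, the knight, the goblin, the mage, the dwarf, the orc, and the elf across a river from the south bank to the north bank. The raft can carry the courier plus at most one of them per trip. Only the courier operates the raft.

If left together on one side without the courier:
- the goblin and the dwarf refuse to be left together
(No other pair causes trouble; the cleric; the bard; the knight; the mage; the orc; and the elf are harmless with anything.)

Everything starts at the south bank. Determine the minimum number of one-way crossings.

15

Counting alone: the courier can take at most 1 across per trip to the north bank, so moving all 8 needs at least 8 loaded trips out, with a return between consecutive ones — at least 15 crossings.
The plan below uses exactly 15 crossings, so it is optimal:
1. Courier goes to the north bank with the goblin.
2. Courier goes back to the south bank alone.
3. Courier goes to the north bank with the cleric.
4. Courier goes back to the south bank alone.
5. Courier goes to the north bank with the bard.
6. Courier goes back to the south bank alone.
7. Courier goes to the north bank with the knight.
8. Courier goes back to the south bank alone.
9. Courier goes to the north bank with the mage.
10. Courier goes back to the south bank alone.
11. Courier goes to the north bank with the orc.
12. Courier goes back to the south bank alone.
13. Courier goes to the north bank with the elf.
14. Courier goes back to the south bank alone.
15. Courier goes to the north bank with the dwarf.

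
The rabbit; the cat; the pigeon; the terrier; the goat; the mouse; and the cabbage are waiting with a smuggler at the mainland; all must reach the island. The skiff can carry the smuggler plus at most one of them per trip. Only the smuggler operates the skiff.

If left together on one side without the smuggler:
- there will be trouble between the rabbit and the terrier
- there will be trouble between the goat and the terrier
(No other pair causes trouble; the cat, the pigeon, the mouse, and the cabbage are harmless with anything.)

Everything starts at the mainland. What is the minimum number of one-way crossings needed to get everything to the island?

Counting alone: the smuggler can take at most 1 across per trip to the island, so moving all 7 needs at least 7 loaded trips out, with a return between consecutive ones — at least 13 crossings.
The safety rule pushes this higher. Following every safe sequence of crossings, the most of the 7 that can be at the island as the skiff arrives there on crossing 13 is 6 — never all 7.
So no plan with fewer than 15 crossings exists, and this one achieves 15:
1. Smuggler goes to the island with the terrier.
2. Smuggler goes back to the mainland alone.
3. Smuggler goes to the island with the rabbit.
4. Smuggler goes back to the mainland with the terrier.
5. Smuggler goes to the island with the goat.
6. Smuggler goes back to the mainland alone.
7. Smuggler goes to the island with the cat.
8. Smuggler goes back to the mainland alone.
9. Smuggler goes to the island with the pigeon.
10. Smuggler goes back to the mainland alone.
11. Smuggler goes to the island with the mouse.
12. Smuggler goes back to the mainland alone.
13. Smuggler goes to the island with the cabbage.
14. Smuggler goes back to the mainland alone.
15. Smuggler goes to the island with the terrier.

15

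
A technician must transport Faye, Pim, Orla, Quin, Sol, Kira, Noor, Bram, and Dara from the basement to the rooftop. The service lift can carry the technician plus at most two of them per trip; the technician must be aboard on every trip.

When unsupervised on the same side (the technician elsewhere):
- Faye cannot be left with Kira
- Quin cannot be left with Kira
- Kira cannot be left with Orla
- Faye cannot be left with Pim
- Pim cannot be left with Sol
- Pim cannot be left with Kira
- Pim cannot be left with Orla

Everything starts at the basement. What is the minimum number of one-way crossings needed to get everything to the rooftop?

Counting alone: the technician can take at most 2 across per trip to the rooftop, so moving all 9 needs at least 5 loaded trips out, with a return between consecutive ones — at least 9 crossings.
The safety rule pushes this higher. Following every safe sequence of crossings, the most of the 9 that can be at the rooftop as the service lift arrives there on crossings 9, 11, 13 is 6, 7, 8 respectively — never all 9.
So no plan with fewer than 15 crossings exists, and this one achieves 15:
1. Technician goes to the rooftop with Kira and Pim.  [the basement: Bram, Dara, Faye, Noor, Orla, Quin, Sol | the rooftop: Kira, Pim]
2. Technician goes back to the basement with Pim.  [the basement: Bram, Dara, Faye, Noor, Orla, Pim, Quin, Sol | the rooftop: Kira]
3. Technician goes to the rooftop with Pim and Quin.  [the basement: Bram, Dara, Faye, Noor, Orla, Sol | the rooftop: Kira, Pim, Quin]
4. Technician goes back to the basement with Kira.  [the basement: Bram, Dara, Faye, Kira, Noor, Orla, Sol | the rooftop: Pim, Quin]
5. Technician goes to the rooftop with Faye and Orla.  [the basement: Bram, Dara, Kira, Noor, Sol | the rooftop: Faye, Orla, Pim, Quin]
6. Technician goes back to the basement with Pim.  [the basement: Bram, Dara, Kira, Noor, Pim, Sol | the rooftop: Faye, Orla, Quin]
7. Technician goes to the rooftop with Pim and Sol.  [the basement: Bram, Dara, Kira, Noor | the rooftop: Faye, Orla, Pim, Quin, Sol]
8. Technician goes back to the basement with Pim.  [the basement: Bram, Dara, Kira, Noor, Pim | the rooftop: Faye, Orla, Quin, Sol]
9. Technician goes to the rooftop with Noor and Pim.  [the basement: Bram, Dara, Kira | the rooftop: Faye, Noor, Orla, Pim, Quin, Sol]
10. Technician goes back to the basement with Pim.  [the basement: Bram, Dara, Kira, Pim | the rooftop: Faye, Noor, Orla, Quin, Sol]
11. Technician goes to the rooftop with Bram and Pim.  [the basement: Dara, Kira | the rooftop: Bram, Faye, Noor, Orla, Pim, Quin, Sol]
12. Technician goes back to the basement with Pim.  [the basement: Dara, Kira, Pim | the rooftop: Bram, Faye, Noor, Orla, Quin, Sol]
13. Technician goes to the rooftop with Dara and Pim.  [the basement: Kira | the rooftop: Bram, Dara, Faye, Noor, Orla, Pim, Quin, Sol]
14. Technician goes back to the basement with Pim.  [the basement: Kira, Pim | the rooftop: Bram, Dara, Faye, Noor, Orla, Quin, Sol]
15. Technician goes to the rooftop with Kira and Pim.  [the basement: — | the rooftop: Bram, Dara, Faye, Kira, Noor, Orla, Pim, Quin, Sol]

15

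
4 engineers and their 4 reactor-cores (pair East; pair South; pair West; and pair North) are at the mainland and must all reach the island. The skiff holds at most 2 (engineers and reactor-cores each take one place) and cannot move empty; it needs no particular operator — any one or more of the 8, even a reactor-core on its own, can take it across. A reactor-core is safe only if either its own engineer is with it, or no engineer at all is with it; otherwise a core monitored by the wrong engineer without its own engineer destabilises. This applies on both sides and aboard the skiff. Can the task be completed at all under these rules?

Following every safe sequence of crossings from the start, the most of the 8 that can be at the island as the skiff arrives there on crossings 1, 3, 5 is 2, 3, 4 respectively; the best ever achieved is 4 of 8.
From crossing 7 on, no configuration arises that was not already reachable earlier: only 44 distinct safe configurations (who is on which side, and where the skiff is) can ever be reached, none of them has everyone across, and every continuation just revisits them. So no valid plan exists.

No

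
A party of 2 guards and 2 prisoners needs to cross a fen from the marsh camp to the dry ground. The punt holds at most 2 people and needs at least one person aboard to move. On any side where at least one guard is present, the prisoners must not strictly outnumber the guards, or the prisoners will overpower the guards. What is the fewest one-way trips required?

5

Counting alone: each trip to the dry ground takes at most 2 across and each return brings at least 1 back, so after t trips out (and t−1 returns) at most 2t − (t−1) of the 4 are across; that first reaches 4 at t = 3, so at least 5 crossings are needed.
The plan below uses exactly 5 crossings, so it is optimal:
1. 2 prisoners → the dry ground.  (the marsh camp: 2G 0P; the dry ground: 0G 2P)
2. 1 prisoner ← the marsh camp.  (the marsh camp: 2G 1P; the dry ground: 0G 1P)
3. 2 guards → the dry ground.  (the marsh camp: 0G 1P; the dry ground: 2G 1P)
4. 1 prisoner ← the marsh camp.  (the marsh camp: 0G 2P; the dry ground: 2G 0P)
5. 2 prisoners → the dry ground.  (the marsh camp: 0G 0P; the dry ground: 2G 2P)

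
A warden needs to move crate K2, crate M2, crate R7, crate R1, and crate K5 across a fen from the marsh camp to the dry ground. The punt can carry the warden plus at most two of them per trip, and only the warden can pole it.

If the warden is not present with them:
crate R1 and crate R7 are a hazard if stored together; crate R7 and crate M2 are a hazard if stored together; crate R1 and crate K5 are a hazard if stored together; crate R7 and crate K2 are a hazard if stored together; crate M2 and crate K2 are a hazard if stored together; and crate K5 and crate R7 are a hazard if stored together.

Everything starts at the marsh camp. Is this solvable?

No

Whatever the first load, the items left behind include a forbidden pair without the warden. No opening move is safe, so no plan exists.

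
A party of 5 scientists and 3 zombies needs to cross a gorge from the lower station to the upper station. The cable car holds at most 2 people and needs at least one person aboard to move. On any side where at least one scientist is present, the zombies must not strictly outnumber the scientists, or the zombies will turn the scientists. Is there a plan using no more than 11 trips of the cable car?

No

Counting alone: each trip to the upper station takes at most 2 across and each return brings at least 1 back, so after t trips out (and t−1 returns) at most 2t − (t−1) of the 8 are across; that first reaches 8 at t = 7, so at least 13 crossings are needed.
Since 11 < 13, 11 crossings cannot be enough. (The shortest complete plan in fact takes 13:)
1. 2 zombies → the upper station.  (the lower station: 5S 1Z; the upper station: 0S 2Z)
2. 1 zombie ← the lower station.  (the lower station: 5S 2Z; the upper station: 0S 1Z)
3. 2 zombies → the upper station.  (the lower station: 5S 0Z; the upper station: 0S 3Z)
4. 1 zombie ← the lower station.  (the lower station: 5S 1Z; the upper station: 0S 2Z)
5. 2 scientists → the upper station.  (the lower station: 3S 1Z; the upper station: 2S 2Z)
6. 1 zombie ← the lower station.  (the lower station: 3S 2Z; the upper station: 2S 1Z)
7. 1 scientist and 1 zombie → the upper station.  (the lower station: 2S 1Z; the upper station: 3S 2Z)
8. 1 zombie ← the lower station.  (the lower station: 2S 2Z; the upper station: 3S 1Z)
9. 2 zombies → the upper station.  (the lower station: 2S 0Z; the upper station: 3S 3Z)
10. 1 zombie ← the lower station.  (the lower station: 2S 1Z; the upper station: 3S 2Z)
11. 1 scientist and 1 zombie → the upper station.  (the lower station: 1S 0Z; the upper station: 4S 3Z)
12. 1 zombie ← the lower station.  (the lower station: 1S 1Z; the upper station: 4S 2Z)
13. 1 scientist and 1 zombie → the upper station.  (the lower station: 0S 0Z; the upper station: 5S 3Z)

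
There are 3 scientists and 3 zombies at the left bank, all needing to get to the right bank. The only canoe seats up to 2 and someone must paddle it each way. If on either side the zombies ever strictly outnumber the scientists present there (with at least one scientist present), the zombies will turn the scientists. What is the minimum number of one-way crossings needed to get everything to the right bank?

11

Counting alone: each trip to the right bank takes at most 2 across and each return brings at least 1 back, so after t trips out (and t−1 returns) at most 2t − (t−1) of the 6 are across; that first reaches 6 at t = 5, so at least 9 crossings are needed.
The safety rule pushes this higher. Following every safe sequence of crossings, the most of the 6 that can be at the right bank as the canoe arrives there on crossing 9 is 5 — never all 6.
So no plan with fewer than 11 crossings exists, and this one achieves 11:
1. 2 zombies → the right bank.  (the left bank: 3S 1Z; the right bank: 0S 2Z)
2. 1 zombie ← the left bank.  (the left bank: 3S 2Z; the right bank: 0S 1Z)
3. 2 zombies → the right bank.  (the left bank: 3S 0Z; the right bank: 0S 3Z)
4. 1 zombie ← the left bank.  (the left bank: 3S 1Z; the right bank: 0S 2Z)
5. 2 scientists → the right bank.  (the left bank: 1S 1Z; the right bank: 2S 2Z)
6. 1 scientist and 1 zombie ← the left bank.  (the left bank: 2S 2Z; the right bank: 1S 1Z)
7. 2 scientists → the right bank.  (the left bank: 0S 2Z; the right bank: 3S 1Z)
8. 1 zombie ← the left bank.  (the left bank: 0S 3Z; the right bank: 3S 0Z)
9. 2 zombies → the right bank.  (the left bank: 0S 1Z; the right bank: 3S 2Z)
10. 1 zombie ← the left bank.  (the left bank: 0S 2Z; the right bank: 3S 1Z)
11. 2 zombies → the right bank.  (the left bank: 0S 0Z; the right bank: 3S 3Z)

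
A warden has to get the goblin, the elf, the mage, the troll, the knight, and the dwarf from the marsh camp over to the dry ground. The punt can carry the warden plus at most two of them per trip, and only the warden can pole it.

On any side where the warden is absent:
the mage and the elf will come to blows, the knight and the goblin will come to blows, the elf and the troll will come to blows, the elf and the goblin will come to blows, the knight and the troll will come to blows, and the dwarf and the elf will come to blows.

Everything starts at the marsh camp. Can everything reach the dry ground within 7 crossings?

Yes — this plan uses 7 crossings (≤ 7):
1. Warden goes to the dry ground with the elf and the knight.
2. Warden goes back to the marsh camp alone.
3. Warden goes to the dry ground with the goblin and the mage.
4. Warden goes back to the marsh camp with the elf and the knight.
5. Warden goes to the dry ground with the dwarf and the troll.
6. Warden goes back to the marsh camp alone.
7. Warden goes to the dry ground with the elf and the knight.

Yes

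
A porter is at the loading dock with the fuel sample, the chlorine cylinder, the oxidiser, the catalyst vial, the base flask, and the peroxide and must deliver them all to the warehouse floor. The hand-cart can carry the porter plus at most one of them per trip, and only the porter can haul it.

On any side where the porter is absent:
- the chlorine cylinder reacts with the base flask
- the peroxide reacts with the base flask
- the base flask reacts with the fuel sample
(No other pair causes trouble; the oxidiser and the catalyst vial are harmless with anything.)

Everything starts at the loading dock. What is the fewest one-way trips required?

impossible

Following every safe sequence of crossings from the start, the most of the 6 that can be at the warehouse floor as the hand-cart arrives there on crossings 1, 3, 5, 7 is 1, 2, 3, 4 respectively; the best ever achieved is 4 of 6.
From crossing 9 on, no configuration arises that was not already reachable earlier: only 36 distinct safe configurations (who is on which side, and where the hand-cart is) can ever be reached, none of them has everyone across, and every continuation just revisits them. So no valid plan exists.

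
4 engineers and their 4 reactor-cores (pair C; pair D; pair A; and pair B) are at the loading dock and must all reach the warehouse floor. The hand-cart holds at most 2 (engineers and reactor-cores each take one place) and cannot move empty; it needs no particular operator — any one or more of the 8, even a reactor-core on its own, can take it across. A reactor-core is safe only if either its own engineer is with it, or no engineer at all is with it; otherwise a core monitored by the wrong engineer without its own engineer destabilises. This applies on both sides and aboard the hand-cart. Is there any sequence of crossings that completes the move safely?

Following every safe sequence of crossings from the start, the most of the 8 that can be at the warehouse floor as the hand-cart arrives there on crossings 1, 3, 5 is 2, 3, 4 respectively; the best ever achieved is 4 of 8.
From crossing 7 on, no configuration arises that was not already reachable earlier: only 44 distinct safe configurations (who is on which side, and where the hand-cart is) can ever be reached, none of them has everyone across, and every continuation just revisits them. So no valid plan exists.

No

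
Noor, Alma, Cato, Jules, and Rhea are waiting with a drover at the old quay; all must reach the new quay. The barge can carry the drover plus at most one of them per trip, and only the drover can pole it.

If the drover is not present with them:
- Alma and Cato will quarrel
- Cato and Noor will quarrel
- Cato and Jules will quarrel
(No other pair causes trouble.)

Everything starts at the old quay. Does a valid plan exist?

Following every safe sequence of crossings from the start, the most of the 5 that can be at the new quay as the barge arrives there on crossings 1, 3, 5 is 1, 2, 3 respectively; the best ever achieved is 3 of 5.
From crossing 7 on, no configuration arises that was not already reachable earlier: only 18 distinct safe configurations (who is on which side, and where the barge is) can ever be reached, none of them has everyone across, and every continuation just revisits them. So no valid plan exists.

No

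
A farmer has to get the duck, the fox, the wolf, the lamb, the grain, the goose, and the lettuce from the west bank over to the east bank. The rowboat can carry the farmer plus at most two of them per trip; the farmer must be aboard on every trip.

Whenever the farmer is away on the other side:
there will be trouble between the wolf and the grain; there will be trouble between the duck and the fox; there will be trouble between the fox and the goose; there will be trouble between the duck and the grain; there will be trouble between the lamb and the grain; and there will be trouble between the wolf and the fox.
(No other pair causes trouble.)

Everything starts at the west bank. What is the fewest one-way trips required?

Counting alone: the farmer can take at most 2 across per trip to the east bank, so moving all 7 needs at least 4 loaded trips out, with a return between consecutive ones — at least 7 crossings.
The safety rule pushes this higher. Following every safe sequence of crossings, the most of the 7 that can be at the east bank as the rowboat arrives there on crossing 7 is 6 — never all 7.
So no plan with fewer than 9 crossings exists, and this one achieves 9:
1. Farmer goes to the east bank with the fox and the grain.  [the west bank: the duck, the goose, the lamb, the lettuce, the wolf | the east bank: the fox, the grain]
2. Farmer goes back to the west bank alone.  [the west bank: the duck, the goose, the lamb, the lettuce, the wolf | the east bank: the fox, the grain]
3. Farmer goes to the east bank with the lamb.  [the west bank: the duck, the goose, the lettuce, the wolf | the east bank: the fox, the grain, the lamb]
4. Farmer goes back to the west bank with the grain.  [the west bank: the duck, the goose, the grain, the lettuce, the wolf | the east bank: the fox, the lamb]
5. Farmer goes to the east bank with the duck and the wolf.  [the west bank: the goose, the grain, the lettuce | the east bank: the duck, the fox, the lamb, the wolf]
6. Farmer goes back to the west bank with the fox.  [the west bank: the fox, the goose, the grain, the lettuce | the east bank: the duck, the lamb, the wolf]
7. Farmer goes to the east bank with the goose and the lettuce.  [the west bank: the fox, the grain | the east bank: the duck, the goose, the lamb, the lettuce, the wolf]
8. Farmer goes back to the west bank alone.  [the west bank: the fox, the grain | the east bank: the duck, the goose, the lamb, the lettuce, the wolf]
9. Farmer goes to the east bank with the fox and the grain.  [the west bank: — | the east bank: the duck, the fox, the goose, the grain, the lamb, the lettuce, the wolf]

9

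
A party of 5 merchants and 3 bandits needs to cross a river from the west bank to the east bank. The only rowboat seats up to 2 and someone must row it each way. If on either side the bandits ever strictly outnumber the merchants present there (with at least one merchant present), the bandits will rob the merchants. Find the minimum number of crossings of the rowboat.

13

Counting alone: each trip to the east bank takes at most 2 across and each return brings at least 1 back, so after t trips out (and t−1 returns) at most 2t − (t−1) of the 8 are across; that first reaches 8 at t = 7, so at least 13 crossings are needed.
The plan below uses exactly 13 crossings, so it is optimal:
1. 2 bandits → the east bank.  (the west bank: 5M 1B; the east bank: 0M 2B)
2. 1 bandit ← the west bank.  (the west bank: 5M 2B; the east bank: 0M 1B)
3. 2 bandits → the east bank.  (the west bank: 5M 0B; the east bank: 0M 3B)
4. 1 bandit ← the west bank.  (the west bank: 5M 1B; the east bank: 0M 2B)
5. 2 merchants → the east bank.  (the west bank: 3M 1B; the east bank: 2M 2B)
6. 1 bandit ← the west bank.  (the west bank: 3M 2B; the east bank: 2M 1B)
7. 1 merchant and 1 bandit → the east bank.  (the west bank: 2M 1B; the east bank: 3M 2B)
8. 1 bandit ← the west bank.  (the west bank: 2M 2B; the east bank: 3M 1B)
9. 2 bandits → the east bank.  (the west bank: 2M 0B; the east bank: 3M 3B)
10. 1 bandit ← the west bank.  (the west bank: 2M 1B; the east bank: 3M 2B)
11. 1 merchant and 1 bandit → the east bank.  (the west bank: 1M 0B; the east bank: 4M 3B)
12. 1 bandit ← the west bank.  (the west bank: 1M 1B; the east bank: 4M 2B)
13. 1 merchant and 1 bandit → the east bank.  (the west bank: 0M 0B; the east bank: 5M 3B)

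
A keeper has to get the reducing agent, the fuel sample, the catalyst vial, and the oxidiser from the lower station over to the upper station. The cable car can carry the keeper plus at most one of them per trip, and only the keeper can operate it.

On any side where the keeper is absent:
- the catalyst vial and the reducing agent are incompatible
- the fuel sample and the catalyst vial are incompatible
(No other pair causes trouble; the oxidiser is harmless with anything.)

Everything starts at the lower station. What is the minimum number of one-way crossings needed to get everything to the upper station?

9

Counting alone: the keeper can take at most 1 across per trip to the upper station, so moving all 4 needs at least 4 loaded trips out, with a return between consecutive ones — at least 7 crossings.
The safety rule pushes this higher. Following every safe sequence of crossings, the most of the 4 that can be at the upper station as the cable car arrives there on crossing 7 is 3 — never all 4.
So no plan with fewer than 9 crossings exists, and this one achieves 9:
1. Keeper goes to the upper station with the catalyst vial.  [the lower station: the fuel sample, the oxidiser, the reducing agent | the upper station: the catalyst vial]
2. Keeper goes back to the lower station alone.  [the lower station: the fuel sample, the oxidiser, the reducing agent | the upper station: the catalyst vial]
3. Keeper goes to the upper station with the reducing agent.  [the lower station: the fuel sample, the oxidiser | the upper station: the catalyst vial, the reducing agent]
4. Keeper goes back to the lower station with the catalyst vial.  [the lower station: the catalyst vial, the fuel sample, the oxidiser | the upper station: the reducing agent]
5. Keeper goes to the upper station with the fuel sample.  [the lower station: the catalyst vial, the oxidiser | the upper station: the fuel sample, the reducing agent]
6. Keeper goes back to the lower station alone.  [the lower station: the catalyst vial, the oxidiser | the upper station: the fuel sample, the reducing agent]
7. Keeper goes to the upper station with the oxidiser.  [the lower station: the catalyst vial | the upper station: the fuel sample, the oxidiser, the reducing agent]
8. Keeper goes back to the lower station alone.  [the lower station: the catalyst vial | the upper station: the fuel sample, the oxidiser, the reducing agent]
9. Keeper goes to the upper station with the catalyst vial.  [the lower station: — | the upper station: the catalyst vial, the fuel sample, the oxidiser, the reducing agent]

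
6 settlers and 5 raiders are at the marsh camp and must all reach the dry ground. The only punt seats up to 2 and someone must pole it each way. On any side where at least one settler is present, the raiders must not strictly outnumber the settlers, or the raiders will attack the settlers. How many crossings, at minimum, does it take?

19

Counting alone: each trip to the dry ground takes at most 2 across and each return brings at least 1 back, so after t trips out (and t−1 returns) at most 2t − (t−1) of the 11 are across; that first reaches 11 at t = 10, so at least 19 crossings are needed.
The plan below uses exactly 19 crossings, so it is optimal:
1. 2 raiders → the dry ground.  (the marsh camp: 6S 3R; the dry ground: 0S 2R)
2. 1 raider ← the marsh camp.  (the marsh camp: 6S 4R; the dry ground: 0S 1R)
3. 2 raiders → the dry ground.  (the marsh camp: 6S 2R; the dry ground: 0S 3R)
4. 1 raider ← the marsh camp.  (the marsh camp: 6S 3R; the dry ground: 0S 2R)
5. 2 settlers → the dry ground.  (the marsh camp: 4S 3R; the dry ground: 2S 2R)
6. 1 raider ← the marsh camp.  (the marsh camp: 4S 4R; the dry ground: 2S 1R)
7. 1 settler and 1 raider → the dry ground.  (the marsh camp: 3S 3R; the dry ground: 3S 2R)
8. 1 settler ← the marsh camp.  (the marsh camp: 4S 3R; the dry ground: 2S 2R)
9. 1 settler and 1 raider → the dry ground.  (the marsh camp: 3S 2R; the dry ground: 3S 3R)
10. 1 raider ← the marsh camp.  (the marsh camp: 3S 3R; the dry ground: 3S 2R)
11. 1 settler and 1 raider → the dry ground.  (the marsh camp: 2S 2R; the dry ground: 4S 3R)
12. 1 settler ← the marsh camp.  (the marsh camp: 3S 2R; the dry ground: 3S 3R)
13. 1 settler and 1 raider → the dry ground.  (the marsh camp: 2S 1R; the dry ground: 4S 4R)
14. 1 raider ← the marsh camp.  (the marsh camp: 2S 2R; the dry ground: 4S 3R)
15. 1 settler and 1 raider → the dry ground.  (the marsh camp: 1S 1R; the dry ground: 5S 4R)
16. 1 settler ← the marsh camp.  (the marsh camp: 2S 1R; the dry ground: 4S 4R)
17. 1 settler and 1 raider → the dry ground.  (the marsh camp: 1S 0R; the dry ground: 5S 5R)
18. 1 raider ← the marsh camp.  (the marsh camp: 1S 1R; the dry ground: 5S 4R)
19. 1 settler and 1 raider → the dry ground.  (the marsh camp: 0S 0R; the dry ground: 6S 5R)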